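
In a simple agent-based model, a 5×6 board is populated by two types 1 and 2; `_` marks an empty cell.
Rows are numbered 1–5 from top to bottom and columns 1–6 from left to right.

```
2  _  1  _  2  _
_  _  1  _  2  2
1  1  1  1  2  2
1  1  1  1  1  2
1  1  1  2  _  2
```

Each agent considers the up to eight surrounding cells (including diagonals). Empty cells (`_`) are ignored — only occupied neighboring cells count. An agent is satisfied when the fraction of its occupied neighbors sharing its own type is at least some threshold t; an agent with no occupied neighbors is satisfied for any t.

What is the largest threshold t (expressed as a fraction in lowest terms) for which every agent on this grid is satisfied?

Row 1: (1,1)2 — no occupied neighbors · (1,3)1 1/1 · (1,5)2 2/2
Row 2: (2,3)1 4/4 · (2,5)2 4/5 · (2,6)2 4/4
Row 3: (3,1)1 3/3 · (3,2)1 6/6 · (3,3)1 6/6 · (3,4)1 5/7 · (3,5)2 4/7 · (3,6)2 4/5
Row 4: (4,1)1 5/5 · (4,2)1 8/8 · (4,3)1 7/8 · (4,4)1 5/7 · (4,5)1 2/7 · (4,6)2 3/4
Row 5: (5,1)1 3/3 · (5,2)1 5/5 · (5,3)1 4/5 · (5,4)2 0/4 · (5,6)2 1/2
The smallest same-type fraction is 0/4 at (5,4), which reduces to 0/1. Any threshold above that leaves this agent unsatisfied.

0/1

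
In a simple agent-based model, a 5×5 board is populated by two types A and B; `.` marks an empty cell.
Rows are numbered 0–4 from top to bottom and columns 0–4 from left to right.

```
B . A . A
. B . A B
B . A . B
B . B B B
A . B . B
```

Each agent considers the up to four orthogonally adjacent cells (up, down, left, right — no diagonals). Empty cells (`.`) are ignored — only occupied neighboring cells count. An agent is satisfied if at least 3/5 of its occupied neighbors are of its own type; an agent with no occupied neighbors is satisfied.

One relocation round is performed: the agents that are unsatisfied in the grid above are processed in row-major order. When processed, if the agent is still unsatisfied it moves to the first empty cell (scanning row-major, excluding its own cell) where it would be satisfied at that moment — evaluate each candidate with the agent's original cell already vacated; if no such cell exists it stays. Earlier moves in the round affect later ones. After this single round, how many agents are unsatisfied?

Initially unsatisfied (in order): (0,4), (1,3), (1,4), (2,2), (3,0), (4,0).
  (0,4) → (0,3).
  (1,3) → (1,2).
  (1,4): now satisfied by earlier moves; stays.
  (2,2) → (1,3).
  (3,0) → (0,1).
  (4,0): now satisfied by earlier moves; stays.
Resulting grid:
B B A A .
. B A A B
B . . . B
. . B B B
A . B . B
Unsatisfied now: (1,1), (1,4).

2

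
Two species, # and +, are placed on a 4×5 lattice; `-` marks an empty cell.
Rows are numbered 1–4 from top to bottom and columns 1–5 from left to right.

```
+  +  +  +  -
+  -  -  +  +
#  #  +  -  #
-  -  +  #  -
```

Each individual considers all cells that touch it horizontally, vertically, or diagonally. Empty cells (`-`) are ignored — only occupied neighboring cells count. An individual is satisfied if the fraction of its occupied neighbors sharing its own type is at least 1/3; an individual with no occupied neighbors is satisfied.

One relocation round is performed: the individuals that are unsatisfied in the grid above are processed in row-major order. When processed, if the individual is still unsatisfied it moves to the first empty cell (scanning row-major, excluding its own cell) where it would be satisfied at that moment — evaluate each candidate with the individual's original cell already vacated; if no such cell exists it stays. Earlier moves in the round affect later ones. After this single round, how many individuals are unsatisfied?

1

Initially unsatisfied (in order): (3,2).
  (3,2) → (3,4).
Resulting grid:
+ + + + -
+ - - + +
# - + # #
- - + # -
Unsatisfied now: (3,1).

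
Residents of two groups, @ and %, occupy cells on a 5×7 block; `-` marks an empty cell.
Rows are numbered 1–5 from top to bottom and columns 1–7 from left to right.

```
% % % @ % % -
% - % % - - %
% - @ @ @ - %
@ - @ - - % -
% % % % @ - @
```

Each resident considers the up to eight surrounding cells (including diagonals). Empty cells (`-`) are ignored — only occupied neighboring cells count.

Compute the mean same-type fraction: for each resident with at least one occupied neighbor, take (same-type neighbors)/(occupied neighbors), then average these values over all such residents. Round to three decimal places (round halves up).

Row 1: (1,1)% 2/2 · (1,2)% 4/4 · (1,3)% 3/4 · (1,4)@ 0/4 · (1,5)% 2/3 · (1,6)% 2/2
Row 2: (2,1)% 3/3 · (2,3)% 3/6 · (2,4)% 3/7 · (2,7)% 2/2
Row 3: (3,1)% 1/2 · (3,3)@ 2/4 · (3,4)@ 3/5 · (3,5)@ 1/3 · (3,7)% 2/2
Row 4: (4,1)@ 0/3 · (4,3)@ 2/5 · (4,6)% 1/4
Row 5: (5,1)% 1/2 · (5,2)% 2/4 · (5,3)% 2/3 · (5,4)% 1/3 · (5,5)@ 0/2 · (5,7)@ 0/1
Sum over 24 residents: 2/2 + 4/4 + 3/4 + 0/4 + 2/3 + 2/2 + 3/3 + 3/6 + 3/7 + 2/2 + 1/2 + 2/4 + 3/5 + 1/3 + 2/2 + 0/3 + 2/5 + 1/4 + 1/2 + 2/4 + 2/3 + 1/3 + 0/2 + 0/1 = 181/14; mean = 181/14 ÷ 24 = 181/336 = 0.538690… → 0.539.

0.539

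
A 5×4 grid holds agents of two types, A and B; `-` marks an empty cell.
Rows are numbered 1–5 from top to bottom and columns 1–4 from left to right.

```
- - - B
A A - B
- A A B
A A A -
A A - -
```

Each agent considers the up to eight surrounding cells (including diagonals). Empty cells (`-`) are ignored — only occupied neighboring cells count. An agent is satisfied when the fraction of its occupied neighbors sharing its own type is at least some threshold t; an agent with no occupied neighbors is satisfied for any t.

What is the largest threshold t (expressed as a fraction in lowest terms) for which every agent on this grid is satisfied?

(1,4)B 1/1
(2,1)A 2/2
(2,2)A 3/3
(2,4)B 2/3
(3,2)A 6/6
(3,3)A 4/6
(3,4)B 1/3
(4,1)A 4/4
(4,2)A 6/6
(4,3)A 4/5
(5,1)A 3/3
(5,2)A 4/4
The smallest same-type fraction is 1/3 at (3,4), which reduces to 1/3. Any threshold above that leaves this agent unsatisfied.

1/3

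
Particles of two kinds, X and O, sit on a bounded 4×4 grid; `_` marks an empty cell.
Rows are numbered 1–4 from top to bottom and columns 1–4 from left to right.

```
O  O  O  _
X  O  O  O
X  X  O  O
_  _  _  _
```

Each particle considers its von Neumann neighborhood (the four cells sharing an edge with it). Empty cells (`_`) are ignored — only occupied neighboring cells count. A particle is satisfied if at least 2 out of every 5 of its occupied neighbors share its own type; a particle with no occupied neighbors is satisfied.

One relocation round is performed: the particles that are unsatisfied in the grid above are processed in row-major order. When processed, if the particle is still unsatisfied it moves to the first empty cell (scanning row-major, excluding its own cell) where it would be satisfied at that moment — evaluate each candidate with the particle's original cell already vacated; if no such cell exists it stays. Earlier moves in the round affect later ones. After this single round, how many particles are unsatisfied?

0

Initially unsatisfied (in order): (2,1), (3,2).
  (2,1) → (4,1).
  (3,2) → (4,2).
Resulting grid:
O O O _
_ O O O
X _ O O
X X _ _
All satisfied now.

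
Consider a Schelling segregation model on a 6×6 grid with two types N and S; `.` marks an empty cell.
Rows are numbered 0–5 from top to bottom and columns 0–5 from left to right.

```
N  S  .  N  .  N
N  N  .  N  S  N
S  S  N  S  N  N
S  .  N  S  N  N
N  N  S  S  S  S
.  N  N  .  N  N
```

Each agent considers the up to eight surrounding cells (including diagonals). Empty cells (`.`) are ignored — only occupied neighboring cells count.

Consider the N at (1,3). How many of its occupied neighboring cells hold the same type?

3

Occupied neighbors of (1,3): (0,3)=N, (1,4)=S, (2,2)=N, (2,3)=S, (2,4)=N.
Same type (N): 3 of 5.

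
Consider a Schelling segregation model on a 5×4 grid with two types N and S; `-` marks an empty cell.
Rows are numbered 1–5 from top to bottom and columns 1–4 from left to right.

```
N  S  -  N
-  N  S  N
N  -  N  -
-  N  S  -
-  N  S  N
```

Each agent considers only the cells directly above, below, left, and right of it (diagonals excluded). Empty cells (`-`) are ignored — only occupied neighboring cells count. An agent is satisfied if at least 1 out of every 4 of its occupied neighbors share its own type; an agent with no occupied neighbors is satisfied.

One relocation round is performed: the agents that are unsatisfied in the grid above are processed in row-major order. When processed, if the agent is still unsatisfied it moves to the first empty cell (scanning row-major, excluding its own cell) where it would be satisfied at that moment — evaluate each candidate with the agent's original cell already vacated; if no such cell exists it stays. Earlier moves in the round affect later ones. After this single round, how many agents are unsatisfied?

Initially unsatisfied (in order): (1,1), (1,2), (2,2), (2,3), (3,3), (5,4).
  (1,1) → (1,3).
  (1,2) → (1,1).
  (2,2) → (1,2).
  (2,3) → (2,1).
  (3,3) → (2,2).
  (5,4) → (2,3).
Resulting grid:
S N N N
S N N N
N - - -
- N S -
- N S -
Unsatisfied now: (3,1).

1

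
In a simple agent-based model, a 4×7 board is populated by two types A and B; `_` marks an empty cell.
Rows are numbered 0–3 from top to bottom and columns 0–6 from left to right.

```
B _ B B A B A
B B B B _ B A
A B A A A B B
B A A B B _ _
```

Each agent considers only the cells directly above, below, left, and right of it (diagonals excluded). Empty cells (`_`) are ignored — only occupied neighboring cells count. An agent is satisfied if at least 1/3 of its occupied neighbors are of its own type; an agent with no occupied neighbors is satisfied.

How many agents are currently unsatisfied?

4

Row 0: (0,0)B 1/1 satisfied · (0,2)B 2/2 satisfied · (0,3)B 2/3 satisfied · (0,4)A 0/2 not · (0,5)B 1/3 satisfied · (0,6)A 1/2 satisfied
Row 1: (1,0)B 2/3 satisfied · (1,1)B 3/3 satisfied · (1,2)B 3/4 satisfied · (1,3)B 2/3 satisfied · (1,5)B 2/3 satisfied · (1,6)A 1/3 satisfied
Row 2: (2,0)A 0/3 not · (2,1)B 1/4 not · (2,2)A 2/4 satisfied · (2,3)A 2/4 satisfied · (2,4)A 1/3 satisfied · (2,5)B 2/3 satisfied · (2,6)B 1/2 satisfied
Row 3: (3,0)B 0/2 not · (3,1)A 1/3 satisfied · (3,2)A 2/3 satisfied · (3,3)B 1/3 satisfied · (3,4)B 1/2 satisfied
Unsatisfied: (0,4), (2,0), (2,1), (3,0) — 4 in total.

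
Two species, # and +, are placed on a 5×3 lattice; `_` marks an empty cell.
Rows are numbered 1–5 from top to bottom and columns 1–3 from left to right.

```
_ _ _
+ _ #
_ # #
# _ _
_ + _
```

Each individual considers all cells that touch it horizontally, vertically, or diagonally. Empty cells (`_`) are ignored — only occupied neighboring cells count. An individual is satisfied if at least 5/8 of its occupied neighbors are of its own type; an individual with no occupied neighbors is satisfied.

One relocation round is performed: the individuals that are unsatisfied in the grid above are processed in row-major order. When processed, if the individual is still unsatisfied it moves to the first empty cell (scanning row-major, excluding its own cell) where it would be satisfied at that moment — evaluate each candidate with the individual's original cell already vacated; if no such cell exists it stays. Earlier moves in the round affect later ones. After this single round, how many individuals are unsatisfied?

0

Initially unsatisfied (in order): (2,1), (4,1), (5,2).
  (2,1) → (1,1).
  (4,1) → (1,3).
  (5,2): now satisfied by earlier moves; stays.
Resulting grid:
+ _ #
_ _ #
_ # #
_ _ _
_ + _
All satisfied now.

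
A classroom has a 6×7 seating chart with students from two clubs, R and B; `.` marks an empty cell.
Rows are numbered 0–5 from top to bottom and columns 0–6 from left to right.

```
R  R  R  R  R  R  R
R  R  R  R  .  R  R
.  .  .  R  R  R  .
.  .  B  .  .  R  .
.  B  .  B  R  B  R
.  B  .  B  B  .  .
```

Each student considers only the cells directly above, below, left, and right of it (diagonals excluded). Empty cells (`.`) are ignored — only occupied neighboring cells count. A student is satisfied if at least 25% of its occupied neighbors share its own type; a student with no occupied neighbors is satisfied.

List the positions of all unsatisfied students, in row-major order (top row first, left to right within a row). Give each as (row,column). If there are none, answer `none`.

(4,4), (4,5), (4,6)

Row 0: (0,0)R 2/2 ✓ · (0,1)R 3/3 ✓ · (0,2)R 3/3 ✓ · (0,3)R 3/3 ✓ · (0,4)R 2/2 ✓ · (0,5)R 3/3 ✓ · (0,6)R 2/2 ✓
Row 1: (1,0)R 2/2 ✓ · (1,1)R 3/3 ✓ · (1,2)R 3/3 ✓ · (1,3)R 3/3 ✓ · (1,5)R 3/3 ✓ · (1,6)R 2/2 ✓
Row 2: (2,3)R 2/2 ✓ · (2,4)R 2/2 ✓ · (2,5)R 3/3 ✓
Row 3: (3,2)B 0/0 ✓ · (3,5)R 1/2 ✓
Row 4: (4,1)B 1/1 ✓ · (4,3)B 1/2 ✓ · (4,4)R 0/3 ✗ · (4,5)B 0/3 ✗ · (4,6)R 0/1 ✗
Row 5: (5,1)B 1/1 ✓ · (5,3)B 2/2 ✓ · (5,4)B 1/2 ✓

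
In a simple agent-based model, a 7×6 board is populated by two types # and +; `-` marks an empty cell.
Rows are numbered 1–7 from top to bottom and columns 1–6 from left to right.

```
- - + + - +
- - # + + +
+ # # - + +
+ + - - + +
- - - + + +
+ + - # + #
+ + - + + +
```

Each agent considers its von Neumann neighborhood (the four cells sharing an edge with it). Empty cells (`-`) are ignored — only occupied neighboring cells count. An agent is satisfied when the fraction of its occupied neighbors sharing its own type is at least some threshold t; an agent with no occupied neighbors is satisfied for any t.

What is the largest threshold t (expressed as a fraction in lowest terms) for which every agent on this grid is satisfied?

(1,3)+ 1/2
(1,4)+ 2/2
(1,6)+ 1/1
(2,3)# 1/3
(2,4)+ 2/3
(2,5)+ 3/3
(2,6)+ 3/3
(3,1)+ 1/2
(3,2)# 1/3
(3,3)# 2/2
(3,5)+ 3/3
(3,6)+ 3/3
(4,1)+ 2/2
(4,2)+ 1/2
(4,5)+ 3/3
(4,6)+ 3/3
(5,4)+ 1/2
(5,5)+ 4/4
(5,6)+ 2/3
(6,1)+ 2/2
(6,2)+ 2/2
(6,4)# 0/3
(6,5)+ 2/4
(6,6)# 0/3
(7,1)+ 2/2
(7,2)+ 2/2
(7,4)+ 1/2
(7,5)+ 3/3
(7,6)+ 1/2
The smallest same-type fraction is 0/3 at (6,4), which reduces to 0/1. Any threshold above that leaves this agent unsatisfied.

0/1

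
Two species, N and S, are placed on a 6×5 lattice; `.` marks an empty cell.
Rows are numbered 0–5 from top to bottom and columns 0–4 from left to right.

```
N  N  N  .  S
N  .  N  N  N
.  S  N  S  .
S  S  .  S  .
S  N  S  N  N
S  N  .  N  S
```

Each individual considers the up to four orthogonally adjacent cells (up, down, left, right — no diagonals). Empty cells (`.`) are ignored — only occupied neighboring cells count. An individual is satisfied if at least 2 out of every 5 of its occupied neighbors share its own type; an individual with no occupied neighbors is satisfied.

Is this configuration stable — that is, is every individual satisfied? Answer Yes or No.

No

Row 0: (0,0)N 2/2 ok · (0,1)N 2/2 ok · (0,2)N 2/2 ok · (0,4)S 0/1 unhappy
Row 1: (1,0)N 1/1 ok · (1,2)N 3/3 ok · (1,3)N 2/3 ok · (1,4)N 1/2 ok
Row 2: (2,1)S 1/2 ok · (2,2)N 1/3 unhappy · (2,3)S 1/3 unhappy
Row 3: (3,0)S 2/2 ok · (3,1)S 2/3 ok · (3,3)S 1/2 ok
Row 4: (4,0)S 2/3 ok · (4,1)N 1/4 unhappy · (4,2)S 0/2 unhappy · (4,3)N 2/4 ok · (4,4)N 1/2 ok
Row 5: (5,0)S 1/2 ok · (5,1)N 1/2 ok · (5,3)N 1/2 ok · (5,4)S 0/2 unhappy
For instance (0,4) has only 0/1 same-type neighbors, below 2/5.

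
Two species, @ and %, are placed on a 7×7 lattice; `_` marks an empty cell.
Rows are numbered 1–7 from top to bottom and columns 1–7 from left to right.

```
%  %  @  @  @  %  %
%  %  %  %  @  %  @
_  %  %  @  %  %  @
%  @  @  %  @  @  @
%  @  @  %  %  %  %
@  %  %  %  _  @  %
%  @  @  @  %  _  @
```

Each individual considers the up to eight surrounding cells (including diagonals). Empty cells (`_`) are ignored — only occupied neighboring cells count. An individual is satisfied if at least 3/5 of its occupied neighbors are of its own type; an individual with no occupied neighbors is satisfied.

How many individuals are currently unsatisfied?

36

(1,1)% 3/3 ✓
(1,2)% 4/5 ✓
(1,3)@ 1/5 ✗
(1,4)@ 3/5 ✓
(1,5)@ 2/5 ✗
(1,6)% 2/5 ✗
(1,7)% 2/3 ✓
(2,1)% 4/4 ✓
(2,2)% 6/7 ✓
(2,3)% 5/8 ✓
(2,4)% 3/8 ✗
(2,5)@ 3/8 ✗
(2,6)% 4/8 ✗
(2,7)@ 1/5 ✗
(3,2)% 5/7 ✓
(3,3)% 5/8 ✓
(3,4)@ 3/8 ✗
(3,5)% 4/8 ✗
(3,6)% 2/8 ✗
(3,7)@ 3/5 ✓
(4,1)% 2/4 ✗
(4,2)@ 3/7 ✗
(4,3)@ 4/8 ✗
(4,4)% 4/8 ✗
(4,5)@ 2/8 ✗
(4,6)@ 3/8 ✗
(4,7)@ 2/5 ✗
(5,1)% 2/5 ✗
(5,2)@ 4/8 ✗
(5,3)@ 3/8 ✗
(5,4)% 4/7 ✗
(5,5)% 4/7 ✗
(5,6)% 3/7 ✗
(5,7)% 2/5 ✗
(6,1)@ 2/5 ✗
(6,2)% 3/8 ✗
(6,3)% 3/8 ✗
(6,4)% 4/7 ✗
(6,6)@ 1/6 ✗
(6,7)% 2/4 ✗
(7,1)% 1/3 ✗
(7,2)@ 2/5 ✗
(7,3)@ 2/5 ✗
(7,4)@ 1/4 ✗
(7,5)% 1/3 ✗
(7,7)@ 1/2 ✗
Unsatisfied: (1,3), (1,5), (1,6), (2,4), (2,5), (2,6), (2,7), (3,4), (3,5), (3,6), (4,1), (4,2), (4,3), (4,4), (4,5), (4,6), (4,7), (5,1), (5,2), (5,3), (5,4), (5,5), (5,6), (5,7), (6,1), (6,2), (6,3), (6,4), (6,6), (6,7), (7,1), (7,2), (7,3), (7,4), (7,5), (7,7) — 36 in total.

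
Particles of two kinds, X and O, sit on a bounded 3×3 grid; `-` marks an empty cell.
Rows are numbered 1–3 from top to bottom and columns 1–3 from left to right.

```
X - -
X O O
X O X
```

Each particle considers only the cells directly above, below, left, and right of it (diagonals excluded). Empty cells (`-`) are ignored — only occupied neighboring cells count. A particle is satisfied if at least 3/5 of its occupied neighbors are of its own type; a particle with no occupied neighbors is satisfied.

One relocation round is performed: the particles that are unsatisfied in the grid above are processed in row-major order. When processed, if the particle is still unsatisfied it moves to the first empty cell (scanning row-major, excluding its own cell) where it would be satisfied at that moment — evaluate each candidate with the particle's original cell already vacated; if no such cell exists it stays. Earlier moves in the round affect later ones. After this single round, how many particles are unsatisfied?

2

Initially unsatisfied (in order): (2,3), (3,1), (3,2), (3,3).
  (2,3) → (1,3).
  (3,1): no empty cell satisfies it; stays.
  (3,2) → (1,2).
  (3,3): now satisfied by earlier moves; stays.
Resulting grid:
X O O
X O -
X - X
Unsatisfied now: (1,1), (2,2).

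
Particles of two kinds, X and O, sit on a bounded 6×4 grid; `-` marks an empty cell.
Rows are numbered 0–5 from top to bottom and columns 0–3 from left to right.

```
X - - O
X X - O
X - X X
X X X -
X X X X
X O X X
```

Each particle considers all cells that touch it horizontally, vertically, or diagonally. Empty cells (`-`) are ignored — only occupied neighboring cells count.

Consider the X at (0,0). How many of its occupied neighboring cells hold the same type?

Occupied neighbors of (0,0): (1,0)=X, (1,1)=X.
Same type (X): 2 of 2.

2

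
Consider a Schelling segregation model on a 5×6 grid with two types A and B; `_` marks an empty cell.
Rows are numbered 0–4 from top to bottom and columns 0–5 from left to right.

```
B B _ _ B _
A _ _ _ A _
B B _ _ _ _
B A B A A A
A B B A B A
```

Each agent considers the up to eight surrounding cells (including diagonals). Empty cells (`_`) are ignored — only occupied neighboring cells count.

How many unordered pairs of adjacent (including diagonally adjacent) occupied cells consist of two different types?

Scan each occupied cell's neighbors to the right and below (and the two forward diagonals) so each pair is counted once.
From row 0: 3 unlike of 4 pairs (running 3/4).
From row 1: 2 unlike of 2 pairs (running 5/6).
From row 2: 2 unlike of 6 pairs (running 7/12).
From row 3: 11 unlike of 21 pairs (running 18/33).
From row 4: 4 unlike of 5 pairs (running 22/38).
Total adjacent occupied pairs: 38; unlike-type pairs: 22.

22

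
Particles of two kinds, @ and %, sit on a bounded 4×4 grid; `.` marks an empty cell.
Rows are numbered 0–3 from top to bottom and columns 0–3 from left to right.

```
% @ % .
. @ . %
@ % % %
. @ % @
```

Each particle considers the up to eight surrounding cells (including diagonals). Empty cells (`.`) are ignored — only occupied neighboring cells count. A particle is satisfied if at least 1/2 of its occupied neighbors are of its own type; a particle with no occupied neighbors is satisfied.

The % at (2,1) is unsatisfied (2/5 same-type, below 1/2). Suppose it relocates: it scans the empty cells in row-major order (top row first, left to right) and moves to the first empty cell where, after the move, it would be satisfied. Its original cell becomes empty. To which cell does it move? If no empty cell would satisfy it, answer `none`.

Vacating (2,1). Empty cells in order:
  (0,3): 2/2 same-type → satisfied — stop here.

(0,3)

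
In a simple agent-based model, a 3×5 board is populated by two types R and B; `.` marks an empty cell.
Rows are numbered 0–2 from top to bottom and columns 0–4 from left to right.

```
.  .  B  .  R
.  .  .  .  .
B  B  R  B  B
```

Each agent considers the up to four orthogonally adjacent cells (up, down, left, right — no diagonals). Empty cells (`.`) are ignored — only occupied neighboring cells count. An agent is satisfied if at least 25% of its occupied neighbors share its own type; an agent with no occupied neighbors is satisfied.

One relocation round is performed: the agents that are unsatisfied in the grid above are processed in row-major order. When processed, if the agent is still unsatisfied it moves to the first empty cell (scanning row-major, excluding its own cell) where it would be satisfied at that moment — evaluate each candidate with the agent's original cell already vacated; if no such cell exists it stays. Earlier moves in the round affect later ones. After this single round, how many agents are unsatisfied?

0

Initially unsatisfied (in order): (2,2).
  (2,2) → (0,0).
Resulting grid:
R . B . R
. . . . .
B B . B B
All satisfied now.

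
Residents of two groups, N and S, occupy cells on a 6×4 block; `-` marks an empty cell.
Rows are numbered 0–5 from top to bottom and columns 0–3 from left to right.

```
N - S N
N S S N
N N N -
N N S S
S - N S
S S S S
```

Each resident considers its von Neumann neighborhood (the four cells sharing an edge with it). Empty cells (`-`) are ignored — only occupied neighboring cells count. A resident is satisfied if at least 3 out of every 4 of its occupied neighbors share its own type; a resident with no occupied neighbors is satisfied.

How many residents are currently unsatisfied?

14

Row 0: (0,0)N 1/1 satisfied · (0,2)S 1/2 not · (0,3)N 1/2 not
Row 1: (1,0)N 2/3 not · (1,1)S 1/3 not · (1,2)S 2/4 not · (1,3)N 1/2 not
Row 2: (2,0)N 3/3 satisfied · (2,1)N 3/4 satisfied · (2,2)N 1/3 not
Row 3: (3,0)N 2/3 not · (3,1)N 2/3 not · (3,2)S 1/4 not · (3,3)S 2/2 satisfied
Row 4: (4,0)S 1/2 not · (4,2)N 0/3 not · (4,3)S 2/3 not
Row 5: (5,0)S 2/2 satisfied · (5,1)S 2/2 satisfied · (5,2)S 2/3 not · (5,3)S 2/2 satisfied
Unsatisfied: (0,2), (0,3), (1,0), (1,1), (1,2), (1,3), (2,2), (3,0), (3,1), (3,2), (4,0), (4,2), (4,3), (5,2) — 14 in total.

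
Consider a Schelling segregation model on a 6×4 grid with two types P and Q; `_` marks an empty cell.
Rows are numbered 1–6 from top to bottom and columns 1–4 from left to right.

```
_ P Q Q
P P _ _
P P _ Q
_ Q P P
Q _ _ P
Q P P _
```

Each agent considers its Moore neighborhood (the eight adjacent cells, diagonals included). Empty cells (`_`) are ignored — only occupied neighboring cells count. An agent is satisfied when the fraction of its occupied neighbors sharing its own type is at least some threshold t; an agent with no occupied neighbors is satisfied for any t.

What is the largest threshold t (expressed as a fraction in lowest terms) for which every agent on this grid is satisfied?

Row 1: (1,2)P 2/3 · (1,3)Q 1/3 · (1,4)Q 1/1
Row 2: (2,1)P 4/4 · (2,2)P 4/5
Row 3: (3,1)P 3/4 · (3,2)P 4/5 · (3,4)Q 0/2
Row 4: (4,2)Q 1/4 · (4,3)P 3/5 · (4,4)P 2/3
Row 5: (5,1)Q 2/3 · (5,4)P 3/3
Row 6: (6,1)Q 1/2 · (6,2)P 1/3 · (6,3)P 2/2
The smallest same-type fraction is 0/2 at (3,4), which reduces to 0/1. Any threshold above that leaves this agent unsatisfied.

0/1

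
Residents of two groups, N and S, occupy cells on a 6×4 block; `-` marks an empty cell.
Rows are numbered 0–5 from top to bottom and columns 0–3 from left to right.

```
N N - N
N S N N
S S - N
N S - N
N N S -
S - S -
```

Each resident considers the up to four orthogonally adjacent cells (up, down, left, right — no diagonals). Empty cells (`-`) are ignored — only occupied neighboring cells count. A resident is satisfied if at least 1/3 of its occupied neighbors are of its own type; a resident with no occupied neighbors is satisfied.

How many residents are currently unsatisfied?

Row 0: (0,0)N 2/2 ok · (0,1)N 1/2 ok · (0,3)N 1/1 ok
Row 1: (1,0)N 1/3 ok · (1,1)S 1/4 unhappy · (1,2)N 1/2 ok · (1,3)N 3/3 ok
Row 2: (2,0)S 1/3 ok · (2,1)S 3/3 ok · (2,3)N 2/2 ok
Row 3: (3,0)N 1/3 ok · (3,1)S 1/3 ok · (3,3)N 1/1 ok
Row 4: (4,0)N 2/3 ok · (4,1)N 1/3 ok · (4,2)S 1/2 ok
Row 5: (5,0)S 0/1 unhappy · (5,2)S 1/1 ok
Unsatisfied: (1,1), (5,0) — 2 in total.

2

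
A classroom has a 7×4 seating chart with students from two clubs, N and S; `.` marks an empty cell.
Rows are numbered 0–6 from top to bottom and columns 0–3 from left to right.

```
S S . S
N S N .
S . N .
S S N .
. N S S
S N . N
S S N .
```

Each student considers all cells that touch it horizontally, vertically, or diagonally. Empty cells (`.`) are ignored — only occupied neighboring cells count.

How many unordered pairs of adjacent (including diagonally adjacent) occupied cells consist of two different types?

Scan each occupied cell's neighbors to the right and below (and the two forward diagonals) so each pair is counted once.
Row 0: S(0,0)–S(0,1)= S(0,0)–N(1,0)≠ S(0,0)–S(1,1)= S(0,1)–S(1,1)= S(0,1)–N(1,2)≠ S(0,1)–N(1,0)≠ S(0,3)–N(1,2)≠  → 4/7 unlike.
Row 1: N(1,0)–S(1,1)≠ N(1,0)–S(2,0)≠ S(1,1)–N(1,2)≠ S(1,1)–N(2,2)≠ S(1,1)–S(2,0)= N(1,2)–N(2,2)=  → 4/6 unlike.
Row 2: S(2,0)–S(3,0)= S(2,0)–S(3,1)= N(2,2)–N(3,2)= N(2,2)–S(3,1)≠  → 1/4 unlike.
Row 3: S(3,0)–S(3,1)= S(3,0)–N(4,1)≠ S(3,1)–N(3,2)≠ S(3,1)–N(4,1)≠ S(3,1)–S(4,2)= N(3,2)–S(4,2)≠ N(3,2)–S(4,3)≠ N(3,2)–N(4,1)=  → 5/8 unlike.
Row 4: N(4,1)–S(4,2)≠ N(4,1)–N(5,1)= N(4,1)–S(5,0)≠ S(4,2)–S(4,3)= S(4,2)–N(5,3)≠ S(4,2)–N(5,1)≠ S(4,3)–N(5,3)≠  → 5/7 unlike.
Row 5: S(5,0)–N(5,1)≠ S(5,0)–S(6,0)= S(5,0)–S(6,1)= N(5,1)–S(6,1)≠ N(5,1)–N(6,2)= N(5,1)–S(6,0)≠ N(5,3)–N(6,2)=  → 3/7 unlike.
Row 6: S(6,0)–S(6,1)= S(6,1)–N(6,2)≠  → 1/2 unlike.
Total adjacent occupied pairs: 41; unlike-type pairs: 23.

23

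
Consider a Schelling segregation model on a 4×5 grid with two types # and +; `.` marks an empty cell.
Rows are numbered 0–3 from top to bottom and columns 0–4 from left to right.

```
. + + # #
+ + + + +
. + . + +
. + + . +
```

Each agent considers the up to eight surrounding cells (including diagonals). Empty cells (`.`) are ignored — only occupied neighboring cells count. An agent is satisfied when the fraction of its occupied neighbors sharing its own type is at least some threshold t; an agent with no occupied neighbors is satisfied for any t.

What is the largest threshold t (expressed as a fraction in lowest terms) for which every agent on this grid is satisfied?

1/5

(0,1)+ 4/4
(0,2)+ 4/5
(0,3)# 1/5
(0,4)# 1/3
(1,0)+ 3/3
(1,1)+ 5/5
(1,2)+ 6/7
(1,3)+ 5/7
(1,4)+ 3/5
(2,1)+ 5/5
(2,3)+ 6/6
(2,4)+ 4/4
(3,1)+ 2/2
(3,2)+ 3/3
(3,4)+ 2/2
The smallest same-type fraction is 1/5 at (0,3), which reduces to 1/5. Any threshold above that leaves this agent unsatisfied.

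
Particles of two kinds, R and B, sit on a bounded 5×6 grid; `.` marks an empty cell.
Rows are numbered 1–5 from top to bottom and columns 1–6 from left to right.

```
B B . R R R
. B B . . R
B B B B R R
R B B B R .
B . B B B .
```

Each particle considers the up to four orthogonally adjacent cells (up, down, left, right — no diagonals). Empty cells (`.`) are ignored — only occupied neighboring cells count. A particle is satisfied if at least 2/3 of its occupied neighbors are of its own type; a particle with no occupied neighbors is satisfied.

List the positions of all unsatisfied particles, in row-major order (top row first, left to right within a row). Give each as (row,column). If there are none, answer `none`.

(3,1), (4,1), (4,5), (5,1), (5,5)

Row 1: (1,1)B 1/1 ✓ · (1,2)B 2/2 ✓ · (1,4)R 1/1 ✓ · (1,5)R 2/2 ✓ · (1,6)R 2/2 ✓
Row 2: (2,2)B 3/3 ✓ · (2,3)B 2/2 ✓ · (2,6)R 2/2 ✓
Row 3: (3,1)B 1/2 ✗ · (3,2)B 4/4 ✓ · (3,3)B 4/4 ✓ · (3,4)B 2/3 ✓ · (3,5)R 2/3 ✓ · (3,6)R 2/2 ✓
Row 4: (4,1)R 0/3 ✗ · (4,2)B 2/3 ✓ · (4,3)B 4/4 ✓ · (4,4)B 3/4 ✓ · (4,5)R 1/3 ✗
Row 5: (5,1)B 0/1 ✗ · (5,3)B 2/2 ✓ · (5,4)B 3/3 ✓ · (5,5)B 1/2 ✗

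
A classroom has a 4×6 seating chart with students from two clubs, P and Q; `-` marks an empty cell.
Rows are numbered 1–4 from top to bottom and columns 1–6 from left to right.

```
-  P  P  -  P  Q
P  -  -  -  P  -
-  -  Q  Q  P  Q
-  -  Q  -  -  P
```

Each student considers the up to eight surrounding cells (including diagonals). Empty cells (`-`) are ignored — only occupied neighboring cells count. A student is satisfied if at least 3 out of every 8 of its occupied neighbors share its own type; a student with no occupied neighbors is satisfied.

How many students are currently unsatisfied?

(1,2)P 2/2 ok
(1,3)P 1/1 ok
(1,5)P 1/2 ok
(1,6)Q 0/2 unhappy
(2,1)P 1/1 ok
(2,5)P 2/5 ok
(3,3)Q 2/2 ok
(3,4)Q 2/4 ok
(3,5)P 2/4 ok
(3,6)Q 0/3 unhappy
(4,3)Q 2/2 ok
(4,6)P 1/2 ok
Unsatisfied: (1,6), (3,6) — 2 in total.

2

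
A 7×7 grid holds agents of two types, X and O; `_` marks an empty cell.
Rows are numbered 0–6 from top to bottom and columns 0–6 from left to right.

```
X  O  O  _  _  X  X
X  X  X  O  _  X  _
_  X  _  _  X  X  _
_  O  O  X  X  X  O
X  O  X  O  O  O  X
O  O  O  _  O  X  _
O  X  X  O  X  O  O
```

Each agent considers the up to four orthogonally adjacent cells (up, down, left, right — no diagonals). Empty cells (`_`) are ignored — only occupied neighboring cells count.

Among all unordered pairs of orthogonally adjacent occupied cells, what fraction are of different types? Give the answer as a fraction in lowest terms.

Scan each occupied cell's neighbors to the right and below so each pair is counted once.
Row 0: X(0,0)–O(0,1)≠ X(0,0)–X(1,0)= O(0,1)–O(0,2)= O(0,1)–X(1,1)≠ O(0,2)–X(1,2)≠ X(0,5)–X(0,6)= X(0,5)–X(1,5)=  → 3/7 unlike.
Row 1: X(1,0)–X(1,1)= X(1,1)–X(1,2)= X(1,1)–X(2,1)= X(1,2)–O(1,3)≠ X(1,5)–X(2,5)=  → 1/5 unlike.
Row 2: X(2,1)–O(3,1)≠ X(2,4)–X(2,5)= X(2,4)–X(3,4)= X(2,5)–X(3,5)=  → 1/4 unlike.
Row 3: O(3,1)–O(3,2)= O(3,1)–O(4,1)= O(3,2)–X(3,3)≠ O(3,2)–X(4,2)≠ X(3,3)–X(3,4)= X(3,3)–O(4,3)≠ X(3,4)–X(3,5)= X(3,4)–O(4,4)≠ X(3,5)–O(3,6)≠ X(3,5)–O(4,5)≠ O(3,6)–X(4,6)≠  → 7/11 unlike.
Row 4: X(4,0)–O(4,1)≠ X(4,0)–O(5,0)≠ O(4,1)–X(4,2)≠ O(4,1)–O(5,1)= X(4,2)–O(4,3)≠ X(4,2)–O(5,2)≠ O(4,3)–O(4,4)= O(4,4)–O(4,5)= O(4,4)–O(5,4)= O(4,5)–X(4,6)≠ O(4,5)–X(5,5)≠  → 7/11 unlike.
Row 5: O(5,0)–O(5,1)= O(5,0)–O(6,0)= O(5,1)–O(5,2)= O(5,1)–X(6,1)≠ O(5,2)–X(6,2)≠ O(5,4)–X(5,5)≠ O(5,4)–X(6,4)≠ X(5,5)–O(6,5)≠  → 5/8 unlike.
Row 6: O(6,0)–X(6,1)≠ X(6,1)–X(6,2)= X(6,2)–O(6,3)≠ O(6,3)–X(6,4)≠ X(6,4)–O(6,5)≠ O(6,5)–O(6,6)=  → 4/6 unlike.
Total adjacent occupied pairs: 52; unlike-type pairs: 28.
28/52 reduces to 7/13.

7/13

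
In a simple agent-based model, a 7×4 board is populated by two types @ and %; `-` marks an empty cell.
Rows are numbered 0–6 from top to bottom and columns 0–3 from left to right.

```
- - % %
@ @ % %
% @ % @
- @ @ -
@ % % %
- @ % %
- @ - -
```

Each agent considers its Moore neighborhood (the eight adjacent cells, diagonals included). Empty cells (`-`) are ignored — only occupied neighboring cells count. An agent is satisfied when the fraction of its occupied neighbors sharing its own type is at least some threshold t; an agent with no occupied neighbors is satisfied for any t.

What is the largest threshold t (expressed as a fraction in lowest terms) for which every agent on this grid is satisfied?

Row 0: (0,2)% 3/4 · (0,3)% 3/3
Row 1: (1,0)@ 2/3 · (1,1)@ 2/6 · (1,2)% 4/7 · (1,3)% 4/5
Row 2: (2,0)% 0/4 · (2,1)@ 4/7 · (2,2)% 2/7 · (2,3)@ 1/4
Row 3: (3,1)@ 3/7 · (3,2)@ 3/7
Row 4: (4,0)@ 2/3 · (4,1)% 2/6 · (4,2)% 4/7 · (4,3)% 3/4
Row 5: (5,1)@ 2/5 · (5,2)% 4/6 · (5,3)% 3/3
Row 6: (6,1)@ 1/2
The smallest same-type fraction is 0/4 at (2,0), which reduces to 0/1. Any threshold above that leaves this agent unsatisfied.

0/1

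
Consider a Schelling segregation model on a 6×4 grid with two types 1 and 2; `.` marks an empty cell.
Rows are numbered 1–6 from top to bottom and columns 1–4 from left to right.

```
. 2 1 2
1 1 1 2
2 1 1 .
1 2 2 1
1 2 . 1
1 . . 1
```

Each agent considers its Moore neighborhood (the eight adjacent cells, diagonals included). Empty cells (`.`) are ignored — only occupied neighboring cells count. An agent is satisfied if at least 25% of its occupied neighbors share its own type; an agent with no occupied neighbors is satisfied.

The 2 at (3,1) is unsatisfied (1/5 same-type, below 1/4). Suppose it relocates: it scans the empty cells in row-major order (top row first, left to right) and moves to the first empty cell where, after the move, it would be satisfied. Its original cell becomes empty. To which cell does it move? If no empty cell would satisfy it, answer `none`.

(1,1)

Vacating (3,1). Empty cells in order:
  (1,1): 1/3 same-type → satisfied — stop here.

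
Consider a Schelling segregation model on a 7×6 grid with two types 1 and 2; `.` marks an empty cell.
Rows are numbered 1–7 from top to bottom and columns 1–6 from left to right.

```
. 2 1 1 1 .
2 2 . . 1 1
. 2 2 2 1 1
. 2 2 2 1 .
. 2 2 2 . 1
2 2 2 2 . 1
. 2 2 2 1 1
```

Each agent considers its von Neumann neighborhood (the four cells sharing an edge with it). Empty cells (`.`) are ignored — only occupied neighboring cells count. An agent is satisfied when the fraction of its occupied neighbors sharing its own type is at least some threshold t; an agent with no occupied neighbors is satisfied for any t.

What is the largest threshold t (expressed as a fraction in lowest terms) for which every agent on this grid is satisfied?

1/2

Row 1: (1,2)2 1/2 · (1,3)1 1/2 · (1,4)1 2/2 · (1,5)1 2/2
Row 2: (2,1)2 1/1 · (2,2)2 3/3 · (2,5)1 3/3 · (2,6)1 2/2
Row 3: (3,2)2 3/3 · (3,3)2 3/3 · (3,4)2 2/3 · (3,5)1 3/4 · (3,6)1 2/2
Row 4: (4,2)2 3/3 · (4,3)2 4/4 · (4,4)2 3/4 · (4,5)1 1/2
Row 5: (5,2)2 3/3 · (5,3)2 4/4 · (5,4)2 3/3 · (5,6)1 1/1
Row 6: (6,1)2 1/1 · (6,2)2 4/4 · (6,3)2 4/4 · (6,4)2 3/3 · (6,6)1 2/2
Row 7: (7,2)2 2/2 · (7,3)2 3/3 · (7,4)2 2/3 · (7,5)1 1/2 · (7,6)1 2/2
The smallest same-type fraction is 1/2 at (1,2), which reduces to 1/2. Any threshold above that leaves this agent unsatisfied.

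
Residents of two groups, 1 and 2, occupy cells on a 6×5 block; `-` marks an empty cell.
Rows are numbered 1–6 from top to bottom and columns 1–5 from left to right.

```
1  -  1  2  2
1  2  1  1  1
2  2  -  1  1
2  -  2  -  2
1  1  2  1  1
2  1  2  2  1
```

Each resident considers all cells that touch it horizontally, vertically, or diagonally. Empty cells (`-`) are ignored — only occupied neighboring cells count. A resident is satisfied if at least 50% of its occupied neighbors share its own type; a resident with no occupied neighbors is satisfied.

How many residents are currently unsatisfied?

12

Row 1: (1,1)1 1/2 satisfied · (1,3)1 2/4 satisfied · (1,4)2 1/5 not · (1,5)2 1/3 not
Row 2: (2,1)1 1/4 not · (2,2)2 2/6 not · (2,3)1 3/6 satisfied · (2,4)1 5/7 satisfied · (2,5)1 3/5 satisfied
Row 3: (3,1)2 3/4 satisfied · (3,2)2 4/6 satisfied · (3,4)1 4/6 satisfied · (3,5)1 3/4 satisfied
Row 4: (4,1)2 2/4 satisfied · (4,3)2 2/5 not · (4,5)2 0/4 not
Row 5: (5,1)1 2/4 satisfied · (5,2)1 2/7 not · (5,3)2 3/6 satisfied · (5,4)1 2/7 not · (5,5)1 2/4 satisfied
Row 6: (6,1)2 0/3 not · (6,2)1 2/5 not · (6,3)2 2/5 not · (6,4)2 2/5 not · (6,5)1 2/3 satisfied
Unsatisfied: (1,4), (1,5), (2,1), (2,2), (4,3), (4,5), (5,2), (5,4), (6,1), (6,2), (6,3), (6,4) — 12 in total.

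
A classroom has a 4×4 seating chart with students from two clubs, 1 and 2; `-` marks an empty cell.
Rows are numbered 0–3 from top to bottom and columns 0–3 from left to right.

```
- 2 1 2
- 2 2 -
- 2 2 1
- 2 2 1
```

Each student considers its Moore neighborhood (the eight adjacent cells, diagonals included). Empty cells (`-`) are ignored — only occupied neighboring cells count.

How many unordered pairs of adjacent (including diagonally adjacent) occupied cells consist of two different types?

9

Scan each occupied cell's neighbors to the right and below (and the two forward diagonals) so each pair is counted once.
From row 0: 4 unlike of 7 pairs (running 4/7).
From row 1: 1 unlike of 6 pairs (running 5/13).
From row 2: 3 unlike of 9 pairs (running 8/22).
From row 3: 1 unlike of 2 pairs (running 9/24).
Total adjacent occupied pairs: 24; unlike-type pairs: 9.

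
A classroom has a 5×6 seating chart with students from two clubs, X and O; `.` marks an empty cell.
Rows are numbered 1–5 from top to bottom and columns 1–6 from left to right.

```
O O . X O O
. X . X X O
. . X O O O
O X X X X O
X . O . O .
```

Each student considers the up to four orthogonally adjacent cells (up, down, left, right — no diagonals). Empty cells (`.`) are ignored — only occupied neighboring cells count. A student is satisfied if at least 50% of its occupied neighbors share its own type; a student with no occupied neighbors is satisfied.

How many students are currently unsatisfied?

(1,1)O 1/1 satisfied
(1,2)O 1/2 satisfied
(1,4)X 1/2 satisfied
(1,5)O 1/3 not
(1,6)O 2/2 satisfied
(2,2)X 0/1 not
(2,4)X 2/3 satisfied
(2,5)X 1/4 not
(2,6)O 2/3 satisfied
(3,3)X 1/2 satisfied
(3,4)O 1/4 not
(3,5)O 2/4 satisfied
(3,6)O 3/3 satisfied
(4,1)O 0/2 not
(4,2)X 1/2 satisfied
(4,3)X 3/4 satisfied
(4,4)X 2/3 satisfied
(4,5)X 1/4 not
(4,6)O 1/2 satisfied
(5,1)X 0/1 not
(5,3)O 0/1 not
(5,5)O 0/1 not
Unsatisfied: (1,5), (2,2), (2,5), (3,4), (4,1), (4,5), (5,1), (5,3), (5,5) — 9 in total.

9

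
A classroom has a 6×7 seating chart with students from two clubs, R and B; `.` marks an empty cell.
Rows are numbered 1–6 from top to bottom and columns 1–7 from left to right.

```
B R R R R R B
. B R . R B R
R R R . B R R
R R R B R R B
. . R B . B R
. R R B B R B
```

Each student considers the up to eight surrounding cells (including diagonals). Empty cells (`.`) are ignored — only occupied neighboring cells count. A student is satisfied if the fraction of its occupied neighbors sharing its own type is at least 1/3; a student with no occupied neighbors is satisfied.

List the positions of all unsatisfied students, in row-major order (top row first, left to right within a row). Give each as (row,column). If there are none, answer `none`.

(2,2), (2,6), (4,7), (6,6)

(1,1)B 1/2 ok
(1,2)R 2/4 ok
(1,3)R 3/4 ok
(1,4)R 4/4 ok
(1,5)R 3/4 ok
(1,6)R 3/5 ok
(1,7)B 1/3 ok
(2,2)B 1/7 unhappy
(2,3)R 5/6 ok
(2,5)R 4/6 ok
(2,6)B 2/8 unhappy
(2,7)R 3/5 ok
(3,1)R 3/4 ok
(3,2)R 6/7 ok
(3,3)R 4/6 ok
(3,5)B 2/6 ok
(3,6)R 5/8 ok
(3,7)R 3/5 ok
(4,1)R 3/3 ok
(4,2)R 6/6 ok
(4,3)R 4/6 ok
(4,4)B 2/6 ok
(4,5)R 2/6 ok
(4,6)R 4/7 ok
(4,7)B 1/5 unhappy
(5,3)R 4/7 ok
(5,4)B 3/7 ok
(5,6)B 3/7 ok
(5,7)R 2/5 ok
(6,2)R 2/2 ok
(6,3)R 2/4 ok
(6,4)B 2/4 ok
(6,5)B 3/4 ok
(6,6)R 1/4 unhappy
(6,7)B 1/3 ok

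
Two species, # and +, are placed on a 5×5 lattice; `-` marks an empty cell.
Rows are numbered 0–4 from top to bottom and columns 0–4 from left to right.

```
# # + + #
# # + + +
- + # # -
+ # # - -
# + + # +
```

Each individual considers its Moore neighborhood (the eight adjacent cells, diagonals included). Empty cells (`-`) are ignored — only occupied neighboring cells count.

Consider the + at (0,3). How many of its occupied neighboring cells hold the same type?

Occupied neighbors of (0,3): (0,2)=+, (0,4)=#, (1,2)=+, (1,3)=+, (1,4)=+.
Same type (+): 4 of 5.

4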